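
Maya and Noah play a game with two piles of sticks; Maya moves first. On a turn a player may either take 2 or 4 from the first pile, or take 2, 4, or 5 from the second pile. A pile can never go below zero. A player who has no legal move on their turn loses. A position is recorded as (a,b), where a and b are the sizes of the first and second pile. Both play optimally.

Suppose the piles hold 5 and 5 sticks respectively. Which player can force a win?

Positions with no move are L. A position that does have a move is losing for the player to move precisely when every available move leads to a winning position for the opponent. Fill in the labels:
No move ever increases a pile, so every position that can arise here has a ≤ 5 and b ≤ 5; it is enough to label the cells with 0 ≤ a ≤ 5 and 0 ≤ b ≤ 5.
Every move lowers a or b (never raises either), so fill the grid row by row in increasing a, and left to right within a row: each cell's successors are then already labelled.
      b=0  b=1  b=2  b=3  b=4  b=5
a=0:    L    L    W    W    W    W
a=1:    L    L    W    W    W    W
a=2:    W    W    L    L    W    W
a=3:    W    W    L    L    W    W
a=4:    W    W    W    W    L    L
a=5:    W    W    W    W    L    L
Cells with no legal move (terminal, hence L): (0,0), (0,1), (1,0), (1,1).
The remaining L cells, each justified by listing all of its moves:
(2,2): moves to (0,2)(W), (2,0)(W); every one is W ⇒ L
(2,3): moves to (0,3)(W), (2,1)(W); every one is W ⇒ L
(3,2): moves to (1,2)(W), (3,0)(W); every one is W ⇒ L
(3,3): moves to (1,3)(W), (3,1)(W); every one is W ⇒ L
(4,4): moves to (2,4)(W), (0,4)(W), (4,2)(W), (4,0)(W); every one is W ⇒ L
(4,5): moves to (2,5)(W), (0,5)(W), (4,3)(W), (4,1)(W), (4,0)(W); every one is W ⇒ L
(5,4): moves to (3,4)(W), (1,4)(W), (5,2)(W), (5,0)(W); every one is W ⇒ L
(5,5): moves to (3,5)(W), (1,5)(W), (5,3)(W), (5,1)(W), (5,0)(W); every one is W ⇒ L
Every other cell has at least one move into one of the L cells above, so it is W.
The starting position (5,5) is L: whatever Maya does, the opponent receives a W position.

Noah wins.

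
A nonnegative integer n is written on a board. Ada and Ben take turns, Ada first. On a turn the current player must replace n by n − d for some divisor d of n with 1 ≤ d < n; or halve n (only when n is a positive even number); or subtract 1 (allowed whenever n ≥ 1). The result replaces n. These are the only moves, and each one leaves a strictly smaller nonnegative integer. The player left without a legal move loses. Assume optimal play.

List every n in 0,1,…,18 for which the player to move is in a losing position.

0, 2, 5, 7, 9, 11, 13, 15, 17

Use the standard recursion: the mover loses at a terminal position; elsewhere, the mover wins exactly when some move hands the opponent an L position.
n=0: no move → L
n=1: can move to 0, which is L ⇒ W
n=2: the only move is to 1(W), a W ⇒ L
n=3: can move to 2, which is L ⇒ W
n=4: can move to 2, which is L ⇒ W
n=5: the only move is to 4(W), a W ⇒ L
n=6: can move to 5, which is L ⇒ W
n=7: the only move is to 6(W), a W ⇒ L
n=8: can move to 7, which is L ⇒ W
n=9: moves to 6(W), 8(W); every one is W ⇒ L
n=10: can move to 5, which is L ⇒ W
n=11: the only move is to 10(W), a W ⇒ L
n=12: can move to 9, which is L ⇒ W
n=13: the only move is to 12(W), a W ⇒ L
n=14: can move to 7, which is L ⇒ W
n=15: moves to 10(W), 12(W), 14(W); every one is W ⇒ L
n=16: can move to 15, which is L ⇒ W
n=17: the only move is to 16(W), a W ⇒ L
n=18: can move to 9, which is L ⇒ W
The losing starting values of n are exactly the entries labelled L in this table (9 of them).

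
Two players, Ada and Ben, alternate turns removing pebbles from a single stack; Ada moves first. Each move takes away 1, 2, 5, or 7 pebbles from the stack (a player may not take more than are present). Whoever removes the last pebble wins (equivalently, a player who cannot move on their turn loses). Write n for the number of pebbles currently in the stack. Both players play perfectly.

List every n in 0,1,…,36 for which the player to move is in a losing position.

0, 3, 6, 9, 12, 15, 18, 21, 24, 27, 30, 33, 36

Use the standard recursion: the mover loses at a terminal position; elsewhere, the mover wins exactly when some move hands the opponent an L position.
n=0: no move → L
n=1: W (go to 0, an L position)
n=2: W (go to 0, an L position)
n=3: L (options 2(W), 1(W) are all W)
n=4: W (go to 3, an L position)
n=5: W (go to 3, an L position)
n=6: L (options 5(W), 4(W), 1(W) are all W)
n=7: W (go to 6, an L position)
n=8: W (go to 6, an L position)
n=9: L (options 8(W), 7(W), 4(W), 2(W) are all W)
n=10: W (go to 9, an L position)
n=11: W (go to 9, an L position)
n=12: L (options 11(W), 10(W), 7(W), 5(W) are all W)
n=13: W (go to 12, an L position)
n=14: W (go to 12, an L position)
n=15: L (options 14(W), 13(W), 10(W), 8(W) are all W)
n=16: W (go to 15, an L position)
n=17: W (go to 15, an L position)
n=18: L (options 17(W), 16(W), 13(W), 11(W) are all W)
n=19: W (go to 18, an L position)
n=20: W (go to 18, an L position)
n=21: L (options 20(W), 19(W), 16(W), 14(W) are all W)
n=22: W (go to 21, an L position)
n=23: W (go to 21, an L position)
n=24: L (options 23(W), 22(W), 19(W), 17(W) are all W)
n=25: W (go to 24, an L position)
n=26: W (go to 24, an L position)
n=27: L (options 26(W), 25(W), 22(W), 20(W) are all W)
n=28: W (go to 27, an L position)
n=29: W (go to 27, an L position)
n=30: L (options 29(W), 28(W), 25(W), 23(W) are all W)
n=31: W (go to 30, an L position)
n=32: W (go to 30, an L position)
n=33: L (options 32(W), 31(W), 28(W), 26(W) are all W)
n=34: W (go to 33, an L position)
n=35: W (go to 33, an L position)
n=36: L (options 35(W), 34(W), 31(W), 29(W) are all W)
The losing starting values of n are exactly the entries labelled L in this table (13 of them).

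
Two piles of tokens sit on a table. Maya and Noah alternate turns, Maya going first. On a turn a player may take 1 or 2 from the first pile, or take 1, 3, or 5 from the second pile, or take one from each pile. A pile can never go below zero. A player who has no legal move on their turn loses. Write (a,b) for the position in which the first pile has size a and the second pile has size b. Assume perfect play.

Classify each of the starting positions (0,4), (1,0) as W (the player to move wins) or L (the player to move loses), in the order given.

Compute win/loss labels from the base case upward. A position with no move is L. Any other position is W if it can reach an L in one move, else L.
No move ever increases a pile, so every position that can arise here has a ≤ 1 and b ≤ 4; it is enough to label the cells with 0 ≤ a ≤ 1 and 0 ≤ b ≤ 4.
Every move lowers a or b (never raises either), so fill the grid row by row in increasing a, and left to right within a row: each cell's successors are then already labelled.
      b=0  b=1  b=2  b=3  b=4
a=0:    L    W    L    W    L
a=1:    W    W    W    W    W
Cells with no legal move (terminal, hence L): (0,0).
The remaining L cells, each justified by listing all of its moves:
(0,2): →(0,1)(W) only, which is W, so L
(0,4): →(0,3)(W), (0,1)(W) — all W, so L
Every other cell has at least one move into one of the L cells above, so it is W.
(0,4): one of the L cells justified above, so L
(1,0): the move to (0,0) reaches an L cell, so W

(0,4): L, (1,0): W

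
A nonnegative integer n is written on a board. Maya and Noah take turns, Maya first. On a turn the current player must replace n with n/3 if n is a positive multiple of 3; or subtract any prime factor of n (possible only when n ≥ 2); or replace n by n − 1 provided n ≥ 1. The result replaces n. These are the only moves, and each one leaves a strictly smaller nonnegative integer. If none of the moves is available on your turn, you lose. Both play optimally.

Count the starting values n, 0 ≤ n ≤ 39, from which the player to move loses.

Compute win/loss labels from the base case upward. A position with no move is L. Any other position is W if it can reach an L in one move, else L.
n=0: no move → L
n=1: can move to 0, which is L ⇒ W
n=2: can move to 0, which is L ⇒ W
n=3: can move to 0, which is L ⇒ W
n=4: moves to 2(W), 3(W); every one is W ⇒ L
n=5: can move to 0, which is L ⇒ W
n=6: can move to 4, which is L ⇒ W
n=7: can move to 0, which is L ⇒ W
n=8: moves to 6(W), 7(W); every one is W ⇒ L
n=9: can move to 8, which is L ⇒ W
n=10: can move to 8, which is L ⇒ W
n=11: can move to 0, which is L ⇒ W
n=12: can move to 4, which is L ⇒ W
n=13: can move to 0, which is L ⇒ W
n=14: moves to 7(W), 12(W), 13(W); every one is W ⇒ L
n=15: can move to 14, which is L ⇒ W
n=16: can move to 14, which is L ⇒ W
n=17: can move to 0, which is L ⇒ W
n=18: moves to 6(W), 15(W), 16(W), 17(W); every one is W ⇒ L
n=19: can move to 0, which is L ⇒ W
n=20: can move to 18, which is L ⇒ W
n=21: can move to 14, which is L ⇒ W
n=22: moves to 11(W), 20(W), 21(W); every one is W ⇒ L
n=23: can move to 0, which is L ⇒ W
n=24: can move to 8, which is L ⇒ W
n=25: moves to 20(W), 24(W); every one is W ⇒ L
n=26: can move to 25, which is L ⇒ W
n=27: moves to 9(W), 24(W), 26(W); every one is W ⇒ L
n=28: can move to 27, which is L ⇒ W
n=29: can move to 0, which is L ⇒ W
n=30: can move to 25, which is L ⇒ W
n=31: can move to 0, which is L ⇒ W
n=32: moves to 30(W), 31(W); every one is W ⇒ L
n=33: can move to 22, which is L ⇒ W
n=34: can move to 32, which is L ⇒ W
n=35: moves to 28(W), 30(W), 34(W); every one is W ⇒ L
n=36: can move to 35, which is L ⇒ W
n=37: can move to 0, which is L ⇒ W
n=38: moves to 19(W), 36(W), 37(W); every one is W ⇒ L
n=39: can move to 38, which is L ⇒ W
L entries with 0 ≤ n ≤ 39: n = 0, 4, 8, 14, 18, 22, 25, 27, 32, 35, 38; that makes 11.

11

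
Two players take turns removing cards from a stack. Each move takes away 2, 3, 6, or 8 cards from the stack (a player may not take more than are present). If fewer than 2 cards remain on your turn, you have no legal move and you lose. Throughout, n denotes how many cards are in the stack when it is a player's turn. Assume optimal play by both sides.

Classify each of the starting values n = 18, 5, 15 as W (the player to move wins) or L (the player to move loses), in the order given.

18: W, 5: L, 15: L

Positions with no move are L. A position that does have a move is losing for the player to move precisely when every available move leads to a winning position for the opponent. Fill in the labels:
n=0: no move → L
n=1: no move → L
n=2: can move to 0, which is L ⇒ W
n=3: can move to 1, which is L ⇒ W
n=4: can move to 1, which is L ⇒ W
n=5: moves to 3(W), 2(W); every one is W ⇒ L
n=6: can move to 0, which is L ⇒ W
n=7: can move to 5, which is L ⇒ W
n=8: can move to 5, which is L ⇒ W
n=9: can move to 1, which is L ⇒ W
n=10: moves to 8(W), 7(W), 4(W), 2(W); every one is W ⇒ L
n=11: can move to 5, which is L ⇒ W
n=12: can move to 10, which is L ⇒ W
n=13: can move to 10, which is L ⇒ W
n=14: moves to 12(W), 11(W), 8(W), 6(W); every one is W ⇒ L
n=15: moves to 13(W), 12(W), 9(W), 7(W); every one is W ⇒ L
n=16: can move to 14, which is L ⇒ W
n=17: can move to 15, which is L ⇒ W
n=18: can move to 15, which is L ⇒ W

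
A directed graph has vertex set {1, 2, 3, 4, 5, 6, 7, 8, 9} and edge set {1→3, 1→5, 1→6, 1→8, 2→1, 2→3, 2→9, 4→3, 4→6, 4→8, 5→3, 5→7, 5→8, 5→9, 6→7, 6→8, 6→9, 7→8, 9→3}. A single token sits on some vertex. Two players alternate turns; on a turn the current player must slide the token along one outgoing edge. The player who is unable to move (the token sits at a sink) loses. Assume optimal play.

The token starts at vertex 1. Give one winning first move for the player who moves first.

Move to 8.

Label each position W (a win for the player to move) or L (a loss). A position with no legal move is L; any other position is W exactly when some move reaches an L, and L when every move reaches a W.
Every edge goes from a vertex to one that appears earlier in the order 3, 8, 9, 7, 6, 5, 4, 1, 2, so processing vertices in that order labels each vertex after all of its successors.
3: no outgoing edge → L
8: no outgoing edge → L
9: reaches L-position 3 → W
7: reaches L-position 8 → W
6: reaches L-position 8 → W
5: reaches L-position 8 → W
4: reaches L-position 8 → W
1: reaches L-position 8 → W
2: reaches L-position 3 → W
From 1, the L positions reachable in one move are: 8, 3. Any move reaching one of these is winning.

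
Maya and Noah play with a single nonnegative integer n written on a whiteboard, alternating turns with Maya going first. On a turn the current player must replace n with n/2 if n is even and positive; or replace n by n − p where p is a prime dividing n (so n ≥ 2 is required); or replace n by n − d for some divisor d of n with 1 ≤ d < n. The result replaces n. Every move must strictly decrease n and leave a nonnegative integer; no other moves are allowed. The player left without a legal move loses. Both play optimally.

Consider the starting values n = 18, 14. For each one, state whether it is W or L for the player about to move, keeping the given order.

18: W, 14: L

Work bottom-up. With no move the player to move loses. Otherwise the position is W if at least one move leads to an L position for the opponent, and L if every move leads to a W.
n=0: no move → L
n=1: no move → L
n=2: →0(L), so W
n=3: →0(L), so W
n=4: →2(W), 3(W) — all W, so L
n=5: →0(L), so W
n=6: →4(L), so W
n=7: →0(L), so W
n=8: →4(L), so W
n=9: →6(W), 8(W) — all W, so L
n=10: →9(L), so W
n=11: →0(L), so W
n=12: →9(L), so W
n=13: →0(L), so W
n=14: →7(W), 12(W), 13(W) — all W, so L
n=15: →14(L), so W
n=16: →14(L), so W
n=17: →0(L), so W
n=18: →9(L), so W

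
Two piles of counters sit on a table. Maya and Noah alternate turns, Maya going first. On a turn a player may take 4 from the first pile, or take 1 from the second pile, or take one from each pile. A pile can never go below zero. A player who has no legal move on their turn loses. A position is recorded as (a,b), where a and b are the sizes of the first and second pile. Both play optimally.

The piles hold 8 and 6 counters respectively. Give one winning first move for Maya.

Work bottom-up. With no move the player to move loses. Otherwise the position is W if at least one move leads to an L position for the opponent, and L if every move leads to a W.
No move ever increases a pile, so every position that can arise here has a ≤ 8 and b ≤ 6; it is enough to label the cells with 0 ≤ a ≤ 8 and 0 ≤ b ≤ 6.
Every move lowers a or b (never raises either), so fill the grid row by row in increasing a, and left to right within a row: each cell's successors are then already labelled.
      b=0  b=1  b=2  b=3  b=4  b=5  b=6
a=0:    L    W    L    W    L    W    L
a=1:    L    W    L    W    L    W    L
a=2:    L    W    L    W    L    W    L
a=3:    L    W    L    W    L    W    L
a=4:    W    W    W    W    W    W    W
a=5:    W    L    W    L    W    L    W
a=6:    W    L    W    L    W    L    W
a=7:    W    L    W    L    W    L    W
a=8:    L    W    W    L    W    L    W
Cells with no legal move (terminal, hence L): (0,0), (1,0), (2,0), (3,0).
The remaining L cells, each justified by listing all of its moves:
(0,2): the only move is to (0,1)(W), a W ⇒ L
(0,4): the only move is to (0,3)(W), a W ⇒ L
(0,6): the only move is to (0,5)(W), a W ⇒ L
(1,2): moves to (1,1)(W), (0,1)(W); every one is W ⇒ L
(1,4): moves to (1,3)(W), (0,3)(W); every one is W ⇒ L
(1,6): moves to (1,5)(W), (0,5)(W); every one is W ⇒ L
(2,2): moves to (2,1)(W), (1,1)(W); every one is W ⇒ L
(2,4): moves to (2,3)(W), (1,3)(W); every one is W ⇒ L
(2,6): moves to (2,5)(W), (1,5)(W); every one is W ⇒ L
(3,2): moves to (3,1)(W), (2,1)(W); every one is W ⇒ L
(3,4): moves to (3,3)(W), (2,3)(W); every one is W ⇒ L
(3,6): moves to (3,5)(W), (2,5)(W); every one is W ⇒ L
(5,1): moves to (1,1)(W), (5,0)(W), (4,0)(W); every one is W ⇒ L
(5,3): moves to (1,3)(W), (5,2)(W), (4,2)(W); every one is W ⇒ L
(5,5): moves to (1,5)(W), (5,4)(W), (4,4)(W); every one is W ⇒ L
(6,1): moves to (2,1)(W), (6,0)(W), (5,0)(W); every one is W ⇒ L
(6,3): moves to (2,3)(W), (6,2)(W), (5,2)(W); every one is W ⇒ L
(6,5): moves to (2,5)(W), (6,4)(W), (5,4)(W); every one is W ⇒ L
(7,1): moves to (3,1)(W), (7,0)(W), (6,0)(W); every one is W ⇒ L
(7,3): moves to (3,3)(W), (7,2)(W), (6,2)(W); every one is W ⇒ L
(7,5): moves to (3,5)(W), (7,4)(W), (6,4)(W); every one is W ⇒ L
(8,0): the only move is to (4,0)(W), a W ⇒ L
(8,3): moves to (4,3)(W), (8,2)(W), (7,2)(W); every one is W ⇒ L
(8,5): moves to (4,5)(W), (8,4)(W), (7,4)(W); every one is W ⇒ L
Every other cell has at least one move into one of the L cells above, so it is W.
From (8,6), the L positions reachable in one move are: (8,5), (7,5). Any move reaching one of these is winning.

Move to (8,5).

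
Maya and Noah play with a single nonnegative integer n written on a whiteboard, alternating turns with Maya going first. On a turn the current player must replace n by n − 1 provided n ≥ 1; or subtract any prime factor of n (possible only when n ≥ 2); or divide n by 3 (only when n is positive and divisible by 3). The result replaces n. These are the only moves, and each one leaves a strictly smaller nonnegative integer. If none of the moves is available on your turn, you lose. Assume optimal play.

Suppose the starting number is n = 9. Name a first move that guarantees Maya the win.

Compute win/loss labels from the base case upward. A position with no move is L. Any other position is W if it can reach an L in one move, else L.
n=0: no move → L
n=1: W (go to 0, an L position)
n=2: W (go to 0, an L position)
n=3: W (go to 0, an L position)
n=4: L (options 2(W), 3(W) are all W)
n=5: W (go to 0, an L position)
n=6: W (go to 4, an L position)
n=7: W (go to 0, an L position)
n=8: L (options 6(W), 7(W) are all W)
n=9: W (go to 8, an L position)
From 9, the L positions reachable in one move are: 8.

Move to 8.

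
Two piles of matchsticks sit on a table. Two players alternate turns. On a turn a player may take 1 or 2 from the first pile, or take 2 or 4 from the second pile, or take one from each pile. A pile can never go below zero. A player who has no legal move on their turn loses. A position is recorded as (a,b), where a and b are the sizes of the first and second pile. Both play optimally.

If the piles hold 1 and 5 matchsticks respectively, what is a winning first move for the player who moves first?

Move to (1,3).

Positions with no move are L. A position that does have a move is losing for the player to move precisely when every available move leads to a winning position for the opponent. Fill in the labels:
No move ever increases a pile, so every position that can arise here has a ≤ 1 and b ≤ 5; it is enough to label the cells with 0 ≤ a ≤ 1 and 0 ≤ b ≤ 5.
Every move lowers a or b (never raises either), so fill the grid row by row in increasing a, and left to right within a row: each cell's successors are then already labelled.
      b=0  b=1  b=2  b=3  b=4  b=5
a=0:    L    L    W    W    W    W
a=1:    W    W    W    L    L    W
Cells with no legal move (terminal, hence L): (0,0), (0,1).
The remaining L cells, each justified by listing all of its moves:
(1,3): L (options (0,3)(W), (1,1)(W), (0,2)(W) are all W)
(1,4): L (options (0,4)(W), (1,2)(W), (1,0)(W), (0,3)(W) are all W)
Every other cell has at least one move into one of the L cells above, so it is W.
From (1,5), the L positions reachable in one move are: (1,3).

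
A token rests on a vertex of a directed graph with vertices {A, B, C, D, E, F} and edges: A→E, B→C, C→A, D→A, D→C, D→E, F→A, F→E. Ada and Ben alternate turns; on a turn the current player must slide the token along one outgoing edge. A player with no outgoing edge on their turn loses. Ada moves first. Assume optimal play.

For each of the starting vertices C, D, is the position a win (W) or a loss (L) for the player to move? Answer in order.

C: L, D: W

Positions with no move are L. A position that does have a move is losing for the player to move precisely when every available move leads to a winning position for the opponent. Fill in the labels:
Every edge goes from a vertex to one that appears earlier in the order E, A, C, D, F, B, so processing vertices in that order labels each vertex after all of its successors.
E: no outgoing edge → L
A: reaches L-position E → W
C: only reaches A(W), which is W → L
D: reaches L-position C → W
F: reaches L-position E → W
B: reaches L-position C → W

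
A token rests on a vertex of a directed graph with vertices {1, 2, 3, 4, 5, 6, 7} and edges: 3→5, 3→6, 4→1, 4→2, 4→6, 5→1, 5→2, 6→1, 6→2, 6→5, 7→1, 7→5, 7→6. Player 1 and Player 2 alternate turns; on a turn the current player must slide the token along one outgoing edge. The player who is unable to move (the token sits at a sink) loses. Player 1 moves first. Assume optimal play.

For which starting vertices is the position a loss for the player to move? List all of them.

1, 2, 3

Label each position W (a win for the player to move) or L (a loss). A position with no legal move is L; any other position is W exactly when some move reaches an L, and L when every move reaches a W.
Every edge goes from a vertex to one that appears earlier in the order 2, 1, 5, 6, 3, 4, 7, so processing vertices in that order labels each vertex after all of its successors.
2: no outgoing edge → L
1: no outgoing edge → L
5: →1(L), so W
6: →1(L), so W
3: →6(W), 5(W) — all W, so L
4: →1(L), so W
7: →1(L), so W
The losing starting vertices are exactly the entries labelled L in this table (3 of them).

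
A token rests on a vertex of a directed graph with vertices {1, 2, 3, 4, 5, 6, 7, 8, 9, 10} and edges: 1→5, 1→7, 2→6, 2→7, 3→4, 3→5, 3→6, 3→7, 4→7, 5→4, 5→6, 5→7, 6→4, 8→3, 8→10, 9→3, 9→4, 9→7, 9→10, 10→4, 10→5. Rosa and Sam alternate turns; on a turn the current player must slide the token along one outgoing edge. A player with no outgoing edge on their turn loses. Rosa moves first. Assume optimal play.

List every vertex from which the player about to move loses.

Positions with no move are L. A position that does have a move is losing for the player to move precisely when every available move leads to a winning position for the opponent. Fill in the labels:
Every edge goes from a vertex to one that appears earlier in the order 7, 4, 6, 5, 10, 3, 2, 8, 9, 1, so processing vertices in that order labels each vertex after all of its successors.
7: no outgoing edge → L
4: can move to 7, which is L ⇒ W
6: the only move is to 4(W), a W ⇒ L
5: can move to 6, which is L ⇒ W
10: moves to 5(W), 4(W); every one is W ⇒ L
3: can move to 6, which is L ⇒ W
2: can move to 6, which is L ⇒ W
8: can move to 10, which is L ⇒ W
9: can move to 10, which is L ⇒ W
1: can move to 7, which is L ⇒ W
The losing starting vertices are exactly the entries labelled L in this table (3 of them).

6, 7, 10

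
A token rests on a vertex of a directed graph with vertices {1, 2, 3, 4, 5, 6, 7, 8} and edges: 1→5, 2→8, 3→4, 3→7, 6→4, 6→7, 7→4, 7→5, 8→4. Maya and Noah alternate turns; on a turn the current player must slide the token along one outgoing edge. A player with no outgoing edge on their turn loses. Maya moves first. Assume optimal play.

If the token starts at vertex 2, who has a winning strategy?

Build the W/L table. Terminal = L. A non-terminal position is W if it has a move to some L; otherwise it is L.
Every edge goes from a vertex to one that appears earlier in the order 4, 5, 7, 8, 6, 3, 1, 2, so processing vertices in that order labels each vertex after all of its successors.
4: no outgoing edge → L
5: no outgoing edge → L
7: →5(L), so W
8: →4(L), so W
6: →4(L), so W
3: →4(L), so W
1: →5(L), so W
2: →8(W) only, which is W, so L
Every move from 2 reaches a W position, so the mover loses.

Noah wins.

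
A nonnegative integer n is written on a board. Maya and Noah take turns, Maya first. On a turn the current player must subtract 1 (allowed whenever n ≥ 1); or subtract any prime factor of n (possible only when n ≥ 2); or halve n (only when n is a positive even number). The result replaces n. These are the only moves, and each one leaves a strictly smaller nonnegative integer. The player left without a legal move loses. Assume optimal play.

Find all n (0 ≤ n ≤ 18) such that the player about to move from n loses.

0, 4, 9, 14

Classify positions by backward induction: terminal positions (no move available) are L. From any other position, the mover wins iff some move reaches an L.
n=0: no move → L
n=1: can move to 0, which is L ⇒ W
n=2: can move to 0, which is L ⇒ W
n=3: can move to 0, which is L ⇒ W
n=4: moves to 2(W), 3(W); every one is W ⇒ L
n=5: can move to 0, which is L ⇒ W
n=6: can move to 4, which is L ⇒ W
n=7: can move to 0, which is L ⇒ W
n=8: can move to 4, which is L ⇒ W
n=9: moves to 6(W), 8(W); every one is W ⇒ L
n=10: can move to 9, which is L ⇒ W
n=11: can move to 0, which is L ⇒ W
n=12: can move to 9, which is L ⇒ W
n=13: can move to 0, which is L ⇒ W
n=14: moves to 7(W), 12(W), 13(W); every one is W ⇒ L
n=15: can move to 14, which is L ⇒ W
n=16: can move to 14, which is L ⇒ W
n=17: can move to 0, which is L ⇒ W
n=18: can move to 9, which is L ⇒ W
The losing starting values of n are exactly the entries labelled L in this table (4 of them).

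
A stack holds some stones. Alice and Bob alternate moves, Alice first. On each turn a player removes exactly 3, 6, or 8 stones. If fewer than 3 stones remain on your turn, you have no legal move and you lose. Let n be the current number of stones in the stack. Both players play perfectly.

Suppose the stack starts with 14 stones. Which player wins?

Alice wins.

Work bottom-up. With no move the player to move loses. Otherwise the position is W if at least one move leads to an L position for the opponent, and L if every move leads to a W.
n=0: no move → L
n=1: no move → L
n=2: no move → L
n=3: →0(L), so W
n=4: →1(L), so W
n=5: →2(L), so W
n=6: →0(L), so W
n=7: →1(L), so W
n=8: →2(L), so W
n=9: →1(L), so W
n=10: →2(L), so W
n=11: →8(W), 5(W), 3(W) — all W, so L
n=12: →9(W), 6(W), 4(W) — all W, so L
n=13: →10(W), 7(W), 5(W) — all W, so L
n=14: →11(L), so W
The starting position 14 is W: Alice should remove 3, leaving 11, handing over an L position.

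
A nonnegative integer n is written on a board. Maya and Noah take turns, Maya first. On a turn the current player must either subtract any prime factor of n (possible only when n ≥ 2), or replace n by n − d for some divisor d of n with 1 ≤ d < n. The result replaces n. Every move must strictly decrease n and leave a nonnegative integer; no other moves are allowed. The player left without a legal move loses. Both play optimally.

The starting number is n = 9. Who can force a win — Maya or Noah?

Noah wins.

Build the W/L table. Terminal = L. A non-terminal position is W if it has a move to some L; otherwise it is L.
n=0: no move → L
n=1: no move → L
n=2: →0(L), so W
n=3: →0(L), so W
n=4: →2(W), 3(W) — all W, so L
n=5: →0(L), so W
n=6: →4(L), so W
n=7: →0(L), so W
n=8: →4(L), so W
n=9: →6(W), 8(W) — all W, so L
Every move from 9 reaches a W position, so the mover loses.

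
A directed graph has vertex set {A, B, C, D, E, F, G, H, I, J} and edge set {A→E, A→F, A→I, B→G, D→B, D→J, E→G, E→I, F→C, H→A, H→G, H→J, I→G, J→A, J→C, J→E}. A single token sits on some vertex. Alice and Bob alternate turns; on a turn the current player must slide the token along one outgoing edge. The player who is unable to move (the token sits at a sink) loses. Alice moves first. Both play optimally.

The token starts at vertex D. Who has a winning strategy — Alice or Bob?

Build the W/L table. Terminal = L. A non-terminal position is W if it has a move to some L; otherwise it is L.
Every edge goes from a vertex to one that appears earlier in the order G, C, B, I, F, E, A, J, D, H, so processing vertices in that order labels each vertex after all of its successors.
G: no outgoing edge → L
C: no outgoing edge → L
B: →G(L), so W
I: →G(L), so W
F: →C(L), so W
E: →G(L), so W
A: →E(W), F(W), I(W) — all W, so L
J: →A(L), so W
D: →J(W), B(W) — all W, so L
H: →A(L), so W
Every move from D reaches a W position, so the mover loses.

Bob wins.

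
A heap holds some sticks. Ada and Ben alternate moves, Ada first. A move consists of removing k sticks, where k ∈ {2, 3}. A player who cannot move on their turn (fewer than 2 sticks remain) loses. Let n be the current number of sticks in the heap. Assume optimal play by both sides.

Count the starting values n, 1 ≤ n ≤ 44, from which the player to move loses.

Positions with no move are L. A position that does have a move is losing for the player to move precisely when every available move leads to a winning position for the opponent. Fill in the labels:
n=0: no move → L
n=1: no move → L
n=2: can move to 0, which is L ⇒ W
n=3: can move to 1, which is L ⇒ W
n=4: can move to 1, which is L ⇒ W
n=5: moves to 3(W), 2(W); every one is W ⇒ L
n=6: moves to 4(W), 3(W); every one is W ⇒ L
n=7: can move to 5, which is L ⇒ W
n=8: can move to 6, which is L ⇒ W
n=9: can move to 6, which is L ⇒ W
n=10: moves to 8(W), 7(W); every one is W ⇒ L
n=11: moves to 9(W), 8(W); every one is W ⇒ L
n=12: can move to 10, which is L ⇒ W
n=13: can move to 11, which is L ⇒ W
n=14: can move to 11, which is L ⇒ W
n=15: moves to 13(W), 12(W); every one is W ⇒ L
n=16: moves to 14(W), 13(W); every one is W ⇒ L
n=17: can move to 15, which is L ⇒ W
n=18: can move to 16, which is L ⇒ W
n=19: can move to 16, which is L ⇒ W
n=20: moves to 18(W), 17(W); every one is W ⇒ L
n=21: moves to 19(W), 18(W); every one is W ⇒ L
n=22: can move to 20, which is L ⇒ W
n=23: can move to 21, which is L ⇒ W
n=24: can move to 21, which is L ⇒ W
n=25: moves to 23(W), 22(W); every one is W ⇒ L
n=26: moves to 24(W), 23(W); every one is W ⇒ L
n=27: can move to 25, which is L ⇒ W
n=28: can move to 26, which is L ⇒ W
n=29: can move to 26, which is L ⇒ W
n=30: moves to 28(W), 27(W); every one is W ⇒ L
n=31: moves to 29(W), 28(W); every one is W ⇒ L
n=32: can move to 30, which is L ⇒ W
n=33: can move to 31, which is L ⇒ W
n=34: can move to 31, which is L ⇒ W
n=35: moves to 33(W), 32(W); every one is W ⇒ L
n=36: moves to 34(W), 33(W); every one is W ⇒ L
n=37: can move to 35, which is L ⇒ W
n=38: can move to 36, which is L ⇒ W
n=39: can move to 36, which is L ⇒ W
n=40: moves to 38(W), 37(W); every one is W ⇒ L
n=41: moves to 39(W), 38(W); every one is W ⇒ L
n=42: can move to 40, which is L ⇒ W
n=43: can move to 41, which is L ⇒ W
n=44: can move to 41, which is L ⇒ W
L entries with 1 ≤ n ≤ 44 (n=0 is outside the asked range and is not counted): n = 1, 5, 6, 10, 11, 15, 16, 20, 21, 25, 26, 30, 31, 35, 36, 40, 41; that makes 17.

17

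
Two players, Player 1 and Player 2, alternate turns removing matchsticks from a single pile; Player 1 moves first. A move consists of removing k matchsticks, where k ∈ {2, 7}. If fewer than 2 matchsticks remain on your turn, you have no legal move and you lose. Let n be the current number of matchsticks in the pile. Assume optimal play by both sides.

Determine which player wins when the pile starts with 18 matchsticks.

Build the W/L table. Terminal = L. A non-terminal position is W if it has a move to some L; otherwise it is L.
n=0: no move → L
n=1: no move → L
n=2: can move to 0, which is L ⇒ W
n=3: can move to 1, which is L ⇒ W
n=4: the only move is to 2(W), a W ⇒ L
n=5: the only move is to 3(W), a W ⇒ L
n=6: can move to 4, which is L ⇒ W
n=7: can move to 5, which is L ⇒ W
n=8: can move to 1, which is L ⇒ W
n=9: moves to 7(W), 2(W); every one is W ⇒ L
n=10: moves to 8(W), 3(W); every one is W ⇒ L
n=11: can move to 9, which is L ⇒ W
n=12: can move to 10, which is L ⇒ W
n=13: moves to 11(W), 6(W); every one is W ⇒ L
n=14: moves to 12(W), 7(W); every one is W ⇒ L
n=15: can move to 13, which is L ⇒ W
n=16: can move to 14, which is L ⇒ W
n=17: can move to 10, which is L ⇒ W
n=18: moves to 16(W), 11(W); every one is W ⇒ L
The starting position 18 is L: whatever Player 1 does, the opponent receives a W position.

Player 2 wins.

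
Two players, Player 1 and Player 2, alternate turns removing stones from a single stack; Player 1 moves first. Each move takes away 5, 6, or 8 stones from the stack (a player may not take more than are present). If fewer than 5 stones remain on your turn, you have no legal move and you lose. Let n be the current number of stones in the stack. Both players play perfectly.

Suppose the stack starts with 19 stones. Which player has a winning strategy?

Positions with no move are L. A position that does have a move is losing for the player to move precisely when every available move leads to a winning position for the opponent. Fill in the labels:
n=0: no move → L
n=1: no move → L
n=2: no move → L
n=3: no move → L
n=4: no move → L
n=5: can move to 0, which is L ⇒ W
n=6: can move to 1, which is L ⇒ W
n=7: can move to 2, which is L ⇒ W
n=8: can move to 3, which is L ⇒ W
n=9: can move to 4, which is L ⇒ W
n=10: can move to 4, which is L ⇒ W
n=11: can move to 3, which is L ⇒ W
n=12: can move to 4, which is L ⇒ W
n=13: moves to 8(W), 7(W), 5(W); every one is W ⇒ L
n=14: moves to 9(W), 8(W), 6(W); every one is W ⇒ L
n=15: moves to 10(W), 9(W), 7(W); every one is W ⇒ L
n=16: moves to 11(W), 10(W), 8(W); every one is W ⇒ L
n=17: moves to 12(W), 11(W), 9(W); every one is W ⇒ L
n=18: can move to 13, which is L ⇒ W
n=19: can move to 14, which is L ⇒ W
The starting position 19 is W: Player 1 should remove 5, leaving 14, handing over an L position.

Player 1 wins.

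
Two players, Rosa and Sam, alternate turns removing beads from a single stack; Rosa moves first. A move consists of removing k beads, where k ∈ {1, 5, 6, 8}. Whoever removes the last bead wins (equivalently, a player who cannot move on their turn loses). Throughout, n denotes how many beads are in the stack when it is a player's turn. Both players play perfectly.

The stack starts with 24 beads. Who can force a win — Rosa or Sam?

Sam wins.

Work bottom-up. With no move the player to move loses. Otherwise the position is W if at least one move leads to an L position for the opponent, and L if every move leads to a W.
n=0: no move → L
n=1: can move to 0, which is L ⇒ W
n=2: the only move is to 1(W), a W ⇒ L
n=3: can move to 2, which is L ⇒ W
n=4: the only move is to 3(W), a W ⇒ L
n=5: can move to 4, which is L ⇒ W
n=6: can move to 0, which is L ⇒ W
n=7: can move to 2, which is L ⇒ W
n=8: can move to 2, which is L ⇒ W
n=9: can move to 4, which is L ⇒ W
n=10: can move to 4, which is L ⇒ W
n=11: moves to 10(W), 6(W), 5(W), 3(W); every one is W ⇒ L
n=12: can move to 11, which is L ⇒ W
n=13: moves to 12(W), 8(W), 7(W), 5(W); every one is W ⇒ L
n=14: can move to 13, which is L ⇒ W
n=15: moves to 14(W), 10(W), 9(W), 7(W); every one is W ⇒ L
n=16: can move to 15, which is L ⇒ W
n=17: can move to 11, which is L ⇒ W
n=18: can move to 13, which is L ⇒ W
n=19: can move to 13, which is L ⇒ W
n=20: can move to 15, which is L ⇒ W
n=21: can move to 15, which is L ⇒ W
n=22: moves to 21(W), 17(W), 16(W), 14(W); every one is W ⇒ L
n=23: can move to 22, which is L ⇒ W
n=24: moves to 23(W), 19(W), 18(W), 16(W); every one is W ⇒ L
Every move from 24 reaches a W position, so the mover loses.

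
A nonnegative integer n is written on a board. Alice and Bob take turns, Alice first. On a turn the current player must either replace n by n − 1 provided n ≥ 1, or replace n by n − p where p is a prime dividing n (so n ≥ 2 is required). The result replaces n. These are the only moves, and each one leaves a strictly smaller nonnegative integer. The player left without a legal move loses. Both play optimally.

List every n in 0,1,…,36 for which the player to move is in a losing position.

0, 4, 8, 12, 16, 20, 24, 28, 32, 36

Build the W/L table. Terminal = L. A non-terminal position is W if it has a move to some L; otherwise it is L.
n=0: no move → L
n=1: W (go to 0, an L position)
n=2: W (go to 0, an L position)
n=3: W (go to 0, an L position)
n=4: L (options 2(W), 3(W) are all W)
n=5: W (go to 0, an L position)
n=6: W (go to 4, an L position)
n=7: W (go to 0, an L position)
n=8: L (options 6(W), 7(W) are all W)
n=9: W (go to 8, an L position)
n=10: W (go to 8, an L position)
n=11: W (go to 0, an L position)
n=12: L (options 9(W), 10(W), 11(W) are all W)
n=13: W (go to 0, an L position)
n=14: W (go to 12, an L position)
n=15: W (go to 12, an L position)
n=16: L (options 14(W), 15(W) are all W)
n=17: W (go to 0, an L position)
n=18: W (go to 16, an L position)
n=19: W (go to 0, an L position)
n=20: L (options 15(W), 18(W), 19(W) are all W)
n=21: W (go to 20, an L position)
n=22: W (go to 20, an L position)
n=23: W (go to 0, an L position)
n=24: L (options 21(W), 22(W), 23(W) are all W)
n=25: W (go to 20, an L position)
n=26: W (go to 24, an L position)
n=27: W (go to 24, an L position)
n=28: L (options 21(W), 26(W), 27(W) are all W)
n=29: W (go to 0, an L position)
n=30: W (go to 28, an L position)
n=31: W (go to 0, an L position)
n=32: L (options 30(W), 31(W) are all W)
n=33: W (go to 32, an L position)
n=34: W (go to 32, an L position)
n=35: W (go to 28, an L position)
n=36: L (options 33(W), 34(W), 35(W) are all W)
Reading off the rows marked L gives the requested list; there are 10 such values of n.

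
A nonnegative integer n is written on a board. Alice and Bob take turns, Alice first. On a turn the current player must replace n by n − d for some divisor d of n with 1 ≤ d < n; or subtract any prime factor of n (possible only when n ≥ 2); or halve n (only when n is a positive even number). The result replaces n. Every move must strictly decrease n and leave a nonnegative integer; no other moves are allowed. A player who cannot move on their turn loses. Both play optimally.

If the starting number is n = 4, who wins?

Positions with no move are L. A position that does have a move is losing for the player to move precisely when every available move leads to a winning position for the opponent. Fill in the labels:
n=0: no move → L
n=1: no move → L
n=2: →0(L), so W
n=3: →0(L), so W
n=4: →2(W), 3(W) — all W, so L
Every move from 4 reaches a W position, so the mover loses.

Bob wins.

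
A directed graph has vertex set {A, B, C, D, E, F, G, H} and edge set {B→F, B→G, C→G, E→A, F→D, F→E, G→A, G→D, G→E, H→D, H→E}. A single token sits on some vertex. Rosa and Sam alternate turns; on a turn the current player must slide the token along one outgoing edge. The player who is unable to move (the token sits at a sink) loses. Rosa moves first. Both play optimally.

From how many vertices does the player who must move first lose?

Label each position W (a win for the player to move) or L (a loss). A position with no legal move is L; any other position is W exactly when some move reaches an L, and L when every move reaches a W.
Every edge goes from a vertex to one that appears earlier in the order A, D, E, G, H, F, C, B, so processing vertices in that order labels each vertex after all of its successors.
A: no outgoing edge → L
D: no outgoing edge → L
E: →A(L), so W
G: →D(L), so W
H: →D(L), so W
F: →D(L), so W
C: →G(W) only, which is W, so L
B: →F(W), G(W) — all W, so L
The L vertices are A, B, C, D; that is 4 in all.

4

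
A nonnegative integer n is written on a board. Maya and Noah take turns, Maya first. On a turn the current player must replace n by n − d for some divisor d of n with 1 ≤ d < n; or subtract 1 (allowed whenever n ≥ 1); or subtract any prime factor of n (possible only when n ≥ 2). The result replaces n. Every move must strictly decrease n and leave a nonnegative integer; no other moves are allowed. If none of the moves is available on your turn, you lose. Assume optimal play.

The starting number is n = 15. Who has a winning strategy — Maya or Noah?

Label each position W (a win for the player to move) or L (a loss). A position with no legal move is L; any other position is W exactly when some move reaches an L, and L when every move reaches a W.
n=0: no move → L
n=1: W (go to 0, an L position)
n=2: W (go to 0, an L position)
n=3: W (go to 0, an L position)
n=4: L (options 2(W), 3(W) are all W)
n=5: W (go to 0, an L position)
n=6: W (go to 4, an L position)
n=7: W (go to 0, an L position)
n=8: W (go to 4, an L position)
n=9: L (options 6(W), 8(W) are all W)
n=10: W (go to 9, an L position)
n=11: W (go to 0, an L position)
n=12: W (go to 9, an L position)
n=13: W (go to 0, an L position)
n=14: L (options 7(W), 12(W), 13(W) are all W)
n=15: W (go to 14, an L position)
The starting position 15 is W: Maya should move to 14, handing over an L position.

Maya wins.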